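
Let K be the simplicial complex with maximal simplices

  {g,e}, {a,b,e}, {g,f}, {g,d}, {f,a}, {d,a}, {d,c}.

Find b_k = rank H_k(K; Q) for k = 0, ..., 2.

We work with the vertex ordering a < b < c < d < e < f < g. The simplices of K, each written with vertices in increasing order, are:

  0-simplices (7): a, b, c, d, e, f, g
  1-simplices (9): ab, ad, ae, af, be, cd, dg, eg, fg
  2-simplices (1): abe

so the chain groups are C_0 ≅ Z^7, C_1 ≅ Z^9, C_2 ≅ Z^1.

Boundary ∂_1: C_1 → C_0 sends each edge [p,q] (with p < q) to q − p. For instance
  ∂ad = d − a.
The resulting 7×9 matrix has rank 6, and its Smith normal form has invariant factors (1,1,1,1,1,1).

Boundary ∂_2: C_2 → C_1 sends each 2-simplex [p,q,r] to [q,r] − [p,r] + [p,q]. For instance
  ∂abe = be − ae + ab.
The 9×1 boundary matrix has rank 1 and Smith normal form diag(1).

From H_k ≅ ker(∂_k) / im(∂_{k+1}) we obtain:

  H_0: rank C_0 − rank ∂_1 = 7 − 6 = 1, and the invariant factors of ∂_1 are all 1, so H_0 ≅ Z.
  H_1: rank ker ∂_1 − rank ∂_2 = (9 − 6) − 1 = 2, and the invariant factors of ∂_2 are all 1, so H_1 ≅ Z^2.
  H_2: rank ker ∂_2 − rank ∂_3 = (1 − 1) − 0 = 0, and there is no ∂_3, so H_2 ≅ 0.

As a check, the Euler characteristic is 7 − 9 + 1 = -1, which agrees with 1 − 2 + 0 = -1.

Hence the Betti numbers are b_0 = 1, b_1 = 2, b_2 = 0.

b_0 = 1, b_1 = 2, b_2 = 0.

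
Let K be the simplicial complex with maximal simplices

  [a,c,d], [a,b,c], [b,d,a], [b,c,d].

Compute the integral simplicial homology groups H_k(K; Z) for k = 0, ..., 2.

H_0 = Z,  H_1 = 0,  H_2 = Z.

We work with the vertex ordering a < b < c < d. The simplices of K, each written with vertices in increasing order, are:

  0-simplices (4): a, b, c, d
  1-simplices (6): ab, ac, ad, bc, bd, cd
  2-simplices (4): abc, abd, acd, bcd

so the chain groups are C_0 ≅ Z^4, C_1 ≅ Z^6, C_2 ≅ Z^4.

The boundary map ∂_1: C_1 → C_0 is given by ∂[p,q] = [q] − [p]. For instance
  ∂bd = d − b.
As a 4×6 matrix over Z this has rank 3, with invariant factors (1,1,1).

∂_2: C_2 → C_1 sends each 2-simplex [p,q,r] to [q,r] − [p,r] + [p,q]. For instance
  ∂abc = bc − ac + ab,
  ∂bcd = cd − bd + bc.
As a 6×4 matrix over Z this has rank 3, with invariant factors (1,1,1).

Computing H_k = (kernel of ∂_k) / (image of ∂_{k+1}):

  H_0: rank C_0 − rank ∂_1 = 4 − 3 = 1, and the invariant factors of ∂_1 are all 1, so H_0 = Z.
  H_1: rank ker ∂_1 − rank ∂_2 = (6 − 3) − 3 = 0, and the invariant factors of ∂_2 are all 1, so H_1 = 0.
  H_2: rank ker ∂_2 − rank ∂_3 = (4 − 3) − 0 = 1, and there is no ∂_3, so H_2 = Z.

As a check, the Euler characteristic is 4 − 6 + 4 = 2, which agrees with 1 − 0 + 1 = 2.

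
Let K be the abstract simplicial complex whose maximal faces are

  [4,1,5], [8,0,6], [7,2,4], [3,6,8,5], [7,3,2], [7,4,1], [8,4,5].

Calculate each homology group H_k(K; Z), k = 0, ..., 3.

Take the total order 0 < 1 < 2 < 3 < 4 < 5 < 6 < 7 < 8 on the vertex set. Then K (dimension 3) consists of the simplices:

  0-simplices (9): [0], [1], [2], [3], [4], [5], [6], [7], [8]
  1-simplices (18): [0,6], [0,8], [1,4], [1,5], [1,7], [2,3], [2,4], [2,7], [3,5], [3,6], [3,7], [3,8], [4,5], [4,7], [4,8], [5,6], [5,8], [6,8]
  2-simplices (10): [0,6,8], [1,4,5], [1,4,7], [2,3,7], [2,4,7], [3,5,6], [3,5,8], [3,6,8], [4,5,8], [5,6,8]
  3-simplices (1): [3,5,6,8]

so the chain groups are C_0 ≅ Z^9, C_1 ≅ Z^18, C_2 ≅ Z^10, C_3 ≅ Z^1.

∂_1: C_1 → C_0 sends each edge [p,q] (with p < q) to q − p. For instance
  ∂[4,7] = [7] − [4].
The resulting 9×18 matrix has rank 8, and its Smith normal form has invariant factors (1,1,1,1,1,1,1,1).

The boundary map ∂_2: C_2 → C_1 maps a triangle to the signed sum of its edges. For instance
  ∂[4,5,8] = [5,8] − [4,8] + [4,5],
  ∂[3,5,8] = [5,8] − [3,8] + [3,5].
As a 18×10 matrix over Z this has rank 9, with invariant factors (1,1,1,1,1,1,1,1,1).

∂_3: C_3 → C_2 sends each 3-simplex σ to the alternating sum Σ_i (−1)^i (σ with its i-th vertex removed). For instance
  ∂[3,5,6,8] = [5,6,8] − [3,6,8] + [3,5,8] − [3,5,6].
As a 10×1 matrix over Z this has rank 1, with invariant factors (1).

Reading off H_k = ker ∂_k / im ∂_{k+1}:

  H_0: rank C_0 − rank ∂_1 = 9 − 8 = 1, and the invariant factors of ∂_1 are all 1, so H_0 = Z.
  H_1: rank ker ∂_1 − rank ∂_2 = (18 − 8) − 9 = 1, and the invariant factors of ∂_2 are all 1, so H_1 = Z.
  H_2: rank ker ∂_2 − rank ∂_3 = (10 − 9) − 1 = 0, and the invariant factors of ∂_3 are all 1, so H_2 = 0.
  H_3: rank ker ∂_3 − rank ∂_4 = (1 − 1) − 0 = 0, and there is no ∂_4, so H_3 = 0.

H_0 = Z,  H_1 = Z,  H_2 = 0,  H_3 = 0.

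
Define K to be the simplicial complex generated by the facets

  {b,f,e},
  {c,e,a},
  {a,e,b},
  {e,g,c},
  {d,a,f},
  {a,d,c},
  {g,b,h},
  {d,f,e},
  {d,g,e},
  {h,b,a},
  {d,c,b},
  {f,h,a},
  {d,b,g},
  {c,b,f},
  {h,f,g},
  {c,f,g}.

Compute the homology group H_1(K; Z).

H_1 ≅ Z^2.

We work with the vertex ordering a < b < c < d < e < f < g < h. The simplices of K, each written with vertices in increasing order, are:

  0-simplices (8): a, b, c, d, e, f, g, h
  1-simplices (24): ab, ac, ad, ae, af, ah, bc, bd, be, bf, bg, bh, cd, ce, cf, cg, de, df, dg, ef, eg, fg, fh, gh
  2-simplices (16): abe, abh, acd, ace, adf, afh, bcd, bcf, bdg, bef, bgh, ceg, cfg, def, deg, fgh

so the chain groups are C_0 ≅ Z^8, C_1 ≅ Z^24, C_2 ≅ Z^16.

Boundary ∂_1: C_1 → C_0 sends each edge [p,q] (with p < q) to q − p.
As a 8×24 matrix over Z this has rank 7, with invariant factors (1,1,1,1,1,1,1).

Boundary ∂_2: C_2 → C_1 sends each 2-simplex [p,q,r] to [q,r] − [p,r] + [p,q]. For instance
  ∂adf = df − af + ad,
  ∂fgh = gh − fh + fg.
As a 24×16 matrix over Z this has rank 15, with invariant factors (1,1,1,1,1,1,1,1,1,1,1,1,1,1,1).

Computing H_k = (kernel of ∂_k) / (image of ∂_{k+1}):

  H_1: rank ker ∂_1 − rank ∂_2 = (24 − 7) − 15 = 2, and the invariant factors of ∂_2 are all 1, so H_1 = Z^2.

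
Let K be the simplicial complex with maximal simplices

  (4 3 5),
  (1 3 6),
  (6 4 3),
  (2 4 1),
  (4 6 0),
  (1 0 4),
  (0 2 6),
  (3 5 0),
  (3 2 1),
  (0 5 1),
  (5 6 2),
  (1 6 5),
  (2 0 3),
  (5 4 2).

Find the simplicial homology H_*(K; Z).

We work with the vertex ordering 0 < 1 < 2 < 3 < 4 < 5 < 6. The simplices of K, each written with vertices in increasing order, are:

  0-simplices (7): [0], [1], [2], [3], [4], [5], [6]
  1-simplices (21): [0,1], [0,2], [0,3], [0,4], [0,5], [0,6], [1,2], [1,3], [1,4], [1,5], [1,6], [2,3], [2,4], [2,5], [2,6], [3,4], [3,5], [3,6], [4,5], [4,6], [5,6]
  2-simplices (14): [0,1,4], [0,1,5], [0,2,3], [0,2,6], [0,3,5], [0,4,6], [1,2,3], [1,2,4], [1,3,6], [1,5,6], [2,4,5], [2,5,6], [3,4,5], [3,4,6]

so the chain groups are C_0 ≅ Z^7, C_1 ≅ Z^21, C_2 ≅ Z^14.

The boundary map ∂_1: C_1 → C_0 sends each edge [p,q] (with p < q) to q − p. For instance
  ∂[1,2] = [2] − [1].
As a 7×21 matrix over Z this has rank 6, with invariant factors (1,1,1,1,1,1).

∂_2: C_2 → C_1 sends each 2-simplex [p,q,r] to [q,r] − [p,r] + [p,q]. For instance
  ∂[0,3,5] = [3,5] − [0,5] + [0,3],
  ∂[3,4,6] = [4,6] − [3,6] + [3,4].
As a 21×14 matrix over Z this has rank 13, with invariant factors (1,1,1,1,1,1,1,1,1,1,1,1,1).

Computing H_k = (kernel of ∂_k) / (image of ∂_{k+1}):

  H_0: rank C_0 − rank ∂_1 = 7 − 6 = 1, and the invariant factors of ∂_1 are all 1, so H_0 ≅ Z.
  H_1: rank ker ∂_1 − rank ∂_2 = (21 − 6) − 13 = 2, and the invariant factors of ∂_2 are all 1, so H_1 ≅ Z^2.
  H_2: rank ker ∂_2 − rank ∂_3 = (14 − 13) − 0 = 1, and there is no ∂_3, so H_2 ≅ Z.

H_0 = Z,  H_1 = Z^2,  H_2 = Z.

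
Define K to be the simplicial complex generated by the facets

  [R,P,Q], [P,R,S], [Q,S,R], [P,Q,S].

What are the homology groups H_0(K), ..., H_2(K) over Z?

H_0 = Z,  H_1 = 0,  H_2 = Z.

Fix the vertex order P < Q < R < S and write every simplex with vertices in increasing order. Then dim K = 2 and the simplices of K are:

  0-simplices (4): P, Q, R, S
  1-simplices (6): PQ, PR, PS, QR, QS, RS
  2-simplices (4): PQR, PQS, PRS, QRS

Hence C_0 ≅ Z^4, C_1 ≅ Z^6, C_2 ≅ Z^4.

The boundary map ∂_1: C_1 → C_0 sends each edge [p,q] (with p < q) to q − p.
As a 4×6 matrix over Z this has rank 3, with invariant factors (1,1,1).

∂_2: C_2 → C_1 sends each 2-simplex [p,q,r] to [q,r] − [p,r] + [p,q]. For instance
  ∂PQS = QS − PS + PQ,
  ∂PRS = RS − PS + PR.
As a 6×4 matrix over Z this has rank 3, with invariant factors (1,1,1).

Computing H_k = (kernel of ∂_k) / (image of ∂_{k+1}):

  H_0: rank C_0 − rank ∂_1 = 4 − 3 = 1, and the invariant factors of ∂_1 are all 1, so H_0 ≅ Z.
  H_1: rank ker ∂_1 − rank ∂_2 = (6 − 3) − 3 = 0, and the invariant factors of ∂_2 are all 1, so H_1 ≅ 0.
  H_2: rank ker ∂_2 − rank ∂_3 = (4 − 3) − 0 = 1, and there is no ∂_3, so H_2 ≅ Z.

(K is a triangulation of the 2-sphere S^2.)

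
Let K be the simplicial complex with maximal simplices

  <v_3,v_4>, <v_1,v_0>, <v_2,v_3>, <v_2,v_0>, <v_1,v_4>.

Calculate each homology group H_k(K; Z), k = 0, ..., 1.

We work with the vertex ordering v_0 < v_1 < v_2 < v_3 < v_4. The simplices of K, each written with vertices in increasing order, are:

  0-simplices (5): [v_0], [v_1], [v_2], [v_3], [v_4]
  1-simplices (5): [v_0,v_1], [v_0,v_2], [v_1,v_4], [v_2,v_3], [v_3,v_4]

so the chain groups are C_0 ≅ Z^5, C_1 ≅ Z^5.

Boundary ∂_1: C_1 → C_0 sends each edge [p,q] (with p < q) to q − p. For instance
  ∂[v_0,v_2] = [v_2] − [v_0].
The 5×5 boundary matrix has rank 4 and Smith normal form diag(1,1,1,1).

From H_k ≅ ker(∂_k) / im(∂_{k+1}) we obtain:

  H_0: rank C_0 − rank ∂_1 = 5 − 4 = 1, and the invariant factors of ∂_1 are all 1, so H_0 = Z.
  H_1: rank ker ∂_1 − rank ∂_2 = (5 − 4) − 0 = 1, and there is no ∂_2, so H_1 = Z.

As a check, the Euler characteristic is 5 − 5 = 0, which agrees with 1 − 1 = 0.
(K is a triangulation of the circle S^1.)

H_0 ≅ Z,  H_1 ≅ Z.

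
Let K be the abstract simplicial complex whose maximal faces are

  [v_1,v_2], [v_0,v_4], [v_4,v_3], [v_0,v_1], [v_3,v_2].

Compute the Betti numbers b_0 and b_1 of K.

K has 5 vertices, 5 edges.
rank ∂_0 = 0, rank ∂_1 = 4 ⇒ b_0 = 5 − 0 − 4 = 1; all invariant factors of ∂_1 are 1 so no torsion. So H_0 = Z.
rank ∂_1 = 4, rank ∂_2 = 0 ⇒ b_1 = 5 − 4 − 0 = 1. So H_1 = Z.

b_0 = 1, b_1 = 1.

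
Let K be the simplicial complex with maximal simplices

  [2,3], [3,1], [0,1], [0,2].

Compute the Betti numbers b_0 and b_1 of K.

Take the total order 0 < 1 < 2 < 3 on the vertex set. Then K (dimension 1) consists of the simplices:

  0-simplices (4): [0], [1], [2], [3]
  1-simplices (4): [0,1], [0,2], [1,3], [2,3]

giving chain groups C_0 ≅ Z^4, C_1 ≅ Z^4.

∂_1: C_1 → C_0 is given by ∂[p,q] = [q] − [p].
The 4×4 boundary matrix has rank 3 and Smith normal form diag(1,1,1).

From H_k ≅ ker(∂_k) / im(∂_{k+1}) we obtain:

  H_0: rank C_0 − rank ∂_1 = 4 − 3 = 1, and the invariant factors of ∂_1 are all 1, so H_0 ≅ Z.
  H_1: rank ker ∂_1 − rank ∂_2 = (4 − 3) − 0 = 1, and there is no ∂_2, so H_1 ≅ Z.

Hence the Betti numbers are b_0 = 1, b_1 = 1.

b_0 = 1, b_1 = 1.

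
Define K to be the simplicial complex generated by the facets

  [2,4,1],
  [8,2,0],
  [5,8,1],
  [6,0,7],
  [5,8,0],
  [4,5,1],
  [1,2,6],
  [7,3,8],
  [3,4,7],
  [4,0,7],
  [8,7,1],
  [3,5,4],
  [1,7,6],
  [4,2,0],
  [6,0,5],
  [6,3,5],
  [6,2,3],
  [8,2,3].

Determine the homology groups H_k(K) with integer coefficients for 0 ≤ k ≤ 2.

H_0 = Z,  H_1 = Z^2,  H_2 = Z.

Fix the vertex order 0 < 1 < 2 < 3 < 4 < 5 < 6 < 7 < 8 and write every simplex with vertices in increasing order. Then dim K = 2 and the simplices of K are:

  0-simplices (9): [0], [1], [2], [3], [4], [5], [6], [7], [8]
  1-simplices (27): (27 of them)
  2-simplices (18): [0,2,4], [0,2,8], [0,4,7], [0,5,6], [0,5,8], [0,6,7], [1,2,4], [1,2,6], [1,4,5], [1,5,8], [1,6,7], [1,7,8], [2,3,6], [2,3,8], [3,4,5], [3,4,7], [3,5,6], [3,7,8]

Hence C_0 ≅ Z^9, C_1 ≅ Z^27, C_2 ≅ Z^18.

Boundary ∂_1: C_1 → C_0 sends each edge [p,q] (with p < q) to q − p. For instance
  ∂[5,6] = [6] − [5].
As a 9×27 matrix over Z this has rank 8, with invariant factors (1,1,1,1,1,1,1,1).

Boundary ∂_2: C_2 → C_1 acts by ∂[p,q,r] = [q,r] − [p,r] + [p,q]. For instance
  ∂[3,7,8] = [7,8] − [3,8] + [3,7],
  ∂[0,2,8] = [2,8] − [0,8] + [0,2].
The resulting 27×18 matrix has rank 17, and its Smith normal form has invariant factors (1,1,1,1,1,1,1,1,1,1,1,1,1,1,1,1,1).

From H_k ≅ ker(∂_k) / im(∂_{k+1}) we obtain:

  H_0: rank C_0 − rank ∂_1 = 9 − 8 = 1, and the invariant factors of ∂_1 are all 1, so H_0 ≅ Z.
  H_1: rank ker ∂_1 − rank ∂_2 = (27 − 8) − 17 = 2, and the invariant factors of ∂_2 are all 1, so H_1 ≅ Z^2.
  H_2: rank ker ∂_2 − rank ∂_3 = (18 − 17) − 0 = 1, and there is no ∂_3, so H_2 ≅ Z.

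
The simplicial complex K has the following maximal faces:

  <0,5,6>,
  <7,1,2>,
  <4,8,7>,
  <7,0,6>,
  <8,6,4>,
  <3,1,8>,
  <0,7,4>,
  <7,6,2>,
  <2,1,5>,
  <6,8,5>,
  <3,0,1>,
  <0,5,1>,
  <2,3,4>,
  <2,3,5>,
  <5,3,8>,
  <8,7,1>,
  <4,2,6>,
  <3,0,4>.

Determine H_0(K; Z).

Fix the vertex order 0 < 1 < 2 < 3 < 4 < 5 < 6 < 7 < 8 and write every simplex with vertices in increasing order. Then dim K = 2 and the simplices of K are:

  0-simplices (9): [0], [1], [2], [3], [4], [5], [6], [7], [8]
  1-simplices (27): (27 of them)
  2-simplices (18): [0,1,3], [0,1,5], [0,3,4], [0,4,7], [0,5,6], [0,6,7], [1,2,5], [1,2,7], [1,3,8], [1,7,8], [2,3,4], [2,3,5], [2,4,6], [2,6,7], [3,5,8], [4,6,8], [4,7,8], [5,6,8]

Hence C_0 ≅ Z^9, C_1 ≅ Z^27, C_2 ≅ Z^18.

Boundary ∂_1: C_1 → C_0 maps an edge to its endpoints' difference, ∂[p,q] = q − p.
The 9×27 boundary matrix has rank 8 and Smith normal form diag(1,1,1,1,1,1,1,1).

The boundary map ∂_2: C_2 → C_1 sends each 2-simplex [p,q,r] to [q,r] − [p,r] + [p,q]. For instance
  ∂[1,3,8] = [3,8] − [1,8] + [1,3],
  ∂[4,7,8] = [7,8] − [4,8] + [4,7].
The resulting 27×18 matrix has rank 18, and its Smith normal form has invariant factors (1,1,1,1,1,1,1,1,1,1,1,1,1,1,1,1,1,2).

From H_k ≅ ker(∂_k) / im(∂_{k+1}) we obtain:

  H_0: rank C_0 − rank ∂_1 = 9 − 8 = 1, and the invariant factors of ∂_1 are all 1, so H_0 ≅ Z.

H_0 ≅ Z.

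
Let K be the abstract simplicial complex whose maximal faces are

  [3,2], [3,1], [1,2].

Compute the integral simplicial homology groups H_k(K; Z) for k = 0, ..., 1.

Fix the vertex order 1 < 2 < 3 and write every simplex with vertices in increasing order. Then dim K = 1 and the simplices of K are:

  0-simplices (3): [1], [2], [3]
  1-simplices (3): [1,2], [1,3], [2,3]

Hence C_0 ≅ Z^3, C_1 ≅ Z^3.

∂_1: C_1 → C_0 is given by ∂[p,q] = [q] − [p]. For instance
  ∂[2,3] = [3] − [2].
As a 3×3 matrix over Z this has rank 2, with invariant factors (1,1).

Computing H_k = (kernel of ∂_k) / (image of ∂_{k+1}):

  H_0: rank C_0 − rank ∂_1 = 3 − 2 = 1, and the invariant factors of ∂_1 are all 1, so H_0 = Z.
  H_1: rank ker ∂_1 − rank ∂_2 = (3 − 2) − 0 = 1, and there is no ∂_2, so H_1 = Z.

As a check, the Euler characteristic is 3 − 3 = 0, which agrees with 1 − 1 = 0.

H_0 ≅ Z,  H_1 ≅ Z.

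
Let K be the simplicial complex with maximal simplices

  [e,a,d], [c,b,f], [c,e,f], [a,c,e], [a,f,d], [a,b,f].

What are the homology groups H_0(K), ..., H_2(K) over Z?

H_0 = Z,  H_1 = Z,  H_2 = 0.

Order the vertices as a < b < c < d < e < f. Listing each simplex with vertices in this order, K has dimension 2 with simplices:

  0-simplices (6): a, b, c, d, e, f
  1-simplices (12): ab, ac, ad, ae, af, bc, bf, ce, cf, de, df, ef
  2-simplices (6): abf, ace, ade, adf, bcf, cef

so the chain groups are C_0 ≅ Z^6, C_1 ≅ Z^12, C_2 ≅ Z^6.

The boundary map ∂_1: C_1 → C_0 maps an edge to its endpoints' difference, ∂[p,q] = q − p. For instance
  ∂ae = e − a.
The resulting 6×12 matrix has rank 5, and its Smith normal form has invariant factors (1,1,1,1,1).

The boundary map ∂_2: C_2 → C_1 sends each 2-simplex [p,q,r] to [q,r] − [p,r] + [p,q]. For instance
  ∂ace = ce − ae + ac,
  ∂ade = de − ae + ad.
As a 12×6 matrix over Z this has rank 6, with invariant factors (1,1,1,1,1,1).

Computing H_k = (kernel of ∂_k) / (image of ∂_{k+1}):

  H_0: rank C_0 − rank ∂_1 = 6 − 5 = 1, and the invariant factors of ∂_1 are all 1, so H_0 ≅ Z.
  H_1: rank ker ∂_1 − rank ∂_2 = (12 − 5) − 6 = 1, and the invariant factors of ∂_2 are all 1, so H_1 ≅ Z.
  H_2: rank ker ∂_2 − rank ∂_3 = (6 − 6) − 0 = 0, and there is no ∂_3, so H_2 ≅ 0.

As a check, the Euler characteristic is 6 − 12 + 6 = 0, which agrees with 1 − 1 + 0 = 0.
(K is a triangulation of the cylinder S^1 x I.)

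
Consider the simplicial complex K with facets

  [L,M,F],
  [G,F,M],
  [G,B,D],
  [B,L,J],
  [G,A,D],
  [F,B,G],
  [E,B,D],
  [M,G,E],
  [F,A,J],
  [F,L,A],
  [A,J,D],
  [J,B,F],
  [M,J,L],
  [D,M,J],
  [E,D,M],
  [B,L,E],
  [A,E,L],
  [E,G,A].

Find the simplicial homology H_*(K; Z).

Order the vertices as A < B < D < E < F < G < J < L < M. Listing each simplex with vertices in this order, K has dimension 2 with simplices:

  0-simplices (9): A, B, D, E, F, G, J, L, M
  1-simplices (27): AD, AE, AF, AG, AJ, AL, BD, BE, BF, BG, BJ, BL, DE, DG, DJ, DM, EG, EL, EM, FG, FJ, FL, FM, GM, JL, JM, LM
  2-simplices (18): ADG, ADJ, AEG, AEL, AFJ, AFL, BDE, BDG, BEL, BFG, BFJ, BJL, DEM, DJM, EGM, FGM, FLM, JLM

so the chain groups are C_0 ≅ Z^9, C_1 ≅ Z^27, C_2 ≅ Z^18.

∂_1: C_1 → C_0 sends each edge [p,q] (with p < q) to q − p.
This gives a 9×27 integer matrix of rank 8; reducing to Smith normal form yields diagonal entries (1,1,1,1,1,1,1,1).

∂_2: C_2 → C_1 acts by ∂[p,q,r] = [q,r] − [p,r] + [p,q]. For instance
  ∂DJM = JM − DM + DJ,
  ∂BDG = DG − BG + BD.
The resulting 27×18 matrix has rank 18, and its Smith normal form has invariant factors (1,1,1,1,1,1,1,1,1,1,1,1,1,1,1,1,1,2).

Now H_k = ker ∂_k / im ∂_{k+1}, so:

  H_0: rank C_0 − rank ∂_1 = 9 − 8 = 1, and the invariant factors of ∂_1 are all 1, so H_0 = Z.
  H_1: rank ker ∂_1 − rank ∂_2 = (27 − 8) − 18 = 1, and ∂_2 has invariant factor 2 > 1, so H_1 = Z × Z/2.
  H_2: rank ker ∂_2 − rank ∂_3 = (18 − 18) − 0 = 0, and there is no ∂_3, so H_2 = 0.

H_0 ≅ Z,  H_1 ≅ Z × Z/2,  H_2 = 0.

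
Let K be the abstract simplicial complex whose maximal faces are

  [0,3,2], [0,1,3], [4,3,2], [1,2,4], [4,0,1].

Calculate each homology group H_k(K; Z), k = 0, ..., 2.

Order the vertices as 0 < 1 < 2 < 3 < 4. Listing each simplex with vertices in this order, K has dimension 2 with simplices:

  0-simplices (5): [0], [1], [2], [3], [4]
  1-simplices (10): [0,1], [0,2], [0,3], [0,4], [1,2], [1,3], [1,4], [2,3], [2,4], [3,4]
  2-simplices (5): [0,1,3], [0,1,4], [0,2,3], [1,2,4], [2,3,4]

so the chain groups are C_0 ≅ Z^5, C_1 ≅ Z^10, C_2 ≅ Z^5.

Boundary ∂_1: C_1 → C_0 maps an edge to its endpoints' difference, ∂[p,q] = q − p.
This gives a 5×10 integer matrix of rank 4; reducing to Smith normal form yields diagonal entries (1,1,1,1).

The boundary map ∂_2: C_2 → C_1 maps a triangle to the signed sum of its edges. For instance
  ∂[0,2,3] = [2,3] − [0,3] + [0,2],
  ∂[2,3,4] = [3,4] − [2,4] + [2,3].
The resulting 10×5 matrix has rank 5, and its Smith normal form has invariant factors (1,1,1,1,1).

Now H_k = ker ∂_k / im ∂_{k+1}, so:

  H_0: rank C_0 − rank ∂_1 = 5 − 4 = 1, and the invariant factors of ∂_1 are all 1, so H_0 ≅ Z.
  H_1: rank ker ∂_1 − rank ∂_2 = (10 − 4) − 5 = 1, and the invariant factors of ∂_2 are all 1, so H_1 ≅ Z.
  H_2: rank ker ∂_2 − rank ∂_3 = (5 − 5) − 0 = 0, and there is no ∂_3, so H_2 ≅ 0.

(K is a triangulation of the Möbius band.)

H_0 ≅ Z,  H_1 ≅ Z,  H_2 = 0.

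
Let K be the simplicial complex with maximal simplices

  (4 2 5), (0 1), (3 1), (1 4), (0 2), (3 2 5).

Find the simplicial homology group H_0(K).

Order the vertices as 0 < 1 < 2 < 3 < 4 < 5. Listing each simplex with vertices in this order, K has dimension 2 with simplices:

  0-simplices (6): [0], [1], [2], [3], [4], [5]
  1-simplices (9): [0,1], [0,2], [1,3], [1,4], [2,3], [2,4], [2,5], [3,5], [4,5]
  2-simplices (2): [2,3,5], [2,4,5]

giving chain groups C_0 ≅ Z^6, C_1 ≅ Z^9, C_2 ≅ Z^2.

The boundary map ∂_1: C_1 → C_0 sends each edge [p,q] (with p < q) to q − p.
The resulting 6×9 matrix has rank 5, and its Smith normal form has invariant factors (1,1,1,1,1).

The boundary map ∂_2: C_2 → C_1 acts by ∂[p,q,r] = [q,r] − [p,r] + [p,q]. For instance
  ∂[2,4,5] = [4,5] − [2,5] + [2,4],
  ∂[2,3,5] = [3,5] − [2,5] + [2,3].
The 9×2 boundary matrix has rank 2 and Smith normal form diag(1,1).

Computing H_k = (kernel of ∂_k) / (image of ∂_{k+1}):

  H_0: rank C_0 − rank ∂_1 = 6 − 5 = 1, and the invariant factors of ∂_1 are all 1, so H_0 ≅ Z.

H_0 = Z.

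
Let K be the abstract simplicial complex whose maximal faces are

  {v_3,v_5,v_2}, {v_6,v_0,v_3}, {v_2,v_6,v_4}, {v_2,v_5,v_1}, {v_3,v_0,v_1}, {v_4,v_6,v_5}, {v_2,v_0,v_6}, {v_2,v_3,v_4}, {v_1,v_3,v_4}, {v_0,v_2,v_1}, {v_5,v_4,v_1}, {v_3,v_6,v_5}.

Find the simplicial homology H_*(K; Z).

Take the total order v_0 < v_1 < v_2 < v_3 < v_4 < v_5 < v_6 on the vertex set. Then K (dimension 2) consists of the simplices:

  0-simplices (7): [v_0], [v_1], [v_2], [v_3], [v_4], [v_5], [v_6]
  1-simplices (18): (18 of them)
  2-simplices (12): (12 of them)

giving chain groups C_0 ≅ Z^7, C_1 ≅ Z^18, C_2 ≅ Z^12.

Boundary ∂_1: C_1 → C_0 sends each edge [p,q] (with p < q) to q − p. For instance
  ∂[v_2,v_5] = [v_5] − [v_2].
The 7×18 boundary matrix has rank 6 and Smith normal form diag(1,1,1,1,1,1).

∂_2: C_2 → C_1 sends each 2-simplex [p,q,r] to [q,r] − [p,r] + [p,q]. For instance
  ∂[v_2,v_3,v_4] = [v_3,v_4] − [v_2,v_4] + [v_2,v_3],
  ∂[v_0,v_1,v_2] = [v_1,v_2] − [v_0,v_2] + [v_0,v_1].
The 18×12 boundary matrix has rank 12 and Smith normal form diag(1,1,1,1,1,1,1,1,1,1,1,2).

Reading off H_k = ker ∂_k / im ∂_{k+1}:

  H_0: rank C_0 − rank ∂_1 = 7 − 6 = 1, and the invariant factors of ∂_1 are all 1, so H_0 ≅ Z.
  H_1: rank ker ∂_1 − rank ∂_2 = (18 − 6) − 12 = 0, and ∂_2 has invariant factor 2 > 1, so H_1 ≅ Z/2.
  H_2: rank ker ∂_2 − rank ∂_3 = (12 − 12) − 0 = 0, and there is no ∂_3, so H_2 ≅ 0.

As a check, the Euler characteristic is 7 − 18 + 12 = 1, which agrees with 1 − 0 + 0 = 1.

H_0 = Z,  H_1 = Z/2,  H_2 = 0.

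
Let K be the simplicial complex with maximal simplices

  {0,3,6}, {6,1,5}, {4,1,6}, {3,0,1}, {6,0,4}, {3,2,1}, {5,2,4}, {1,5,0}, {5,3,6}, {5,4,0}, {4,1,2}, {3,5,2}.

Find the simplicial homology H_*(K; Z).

Fix the vertex order 0 < 1 < 2 < 3 < 4 < 5 < 6 and write every simplex with vertices in increasing order. Then dim K = 2 and the simplices of K are:

  0-simplices (7): [0], [1], [2], [3], [4], [5], [6]
  1-simplices (18): [0,1], [0,3], [0,4], [0,5], [0,6], [1,2], [1,3], [1,4], [1,5], [1,6], [2,3], [2,4], [2,5], [3,5], [3,6], [4,5], [4,6], [5,6]
  2-simplices (12): [0,1,3], [0,1,5], [0,3,6], [0,4,5], [0,4,6], [1,2,3], [1,2,4], [1,4,6], [1,5,6], [2,3,5], [2,4,5], [3,5,6]

giving chain groups C_0 ≅ Z^7, C_1 ≅ Z^18, C_2 ≅ Z^12.

The boundary map ∂_1: C_1 → C_0 sends each edge [p,q] (with p < q) to q − p. For instance
  ∂[3,5] = [5] − [3].
The 7×18 boundary matrix has rank 6 and Smith normal form diag(1,1,1,1,1,1).

The boundary map ∂_2: C_2 → C_1 sends each 2-simplex [p,q,r] to [q,r] − [p,r] + [p,q]. For instance
  ∂[3,5,6] = [5,6] − [3,6] + [3,5],
  ∂[2,3,5] = [3,5] − [2,5] + [2,3].
As a 18×12 matrix over Z this has rank 12, with invariant factors (1,1,1,1,1,1,1,1,1,1,1,2).

From H_k ≅ ker(∂_k) / im(∂_{k+1}) we obtain:

  H_0: rank C_0 − rank ∂_1 = 7 − 6 = 1, and the invariant factors of ∂_1 are all 1, so H_0 = Z.
  H_1: rank ker ∂_1 − rank ∂_2 = (18 − 6) − 12 = 0, and ∂_2 has invariant factor 2 > 1, so H_1 = Z/2Z.
  H_2: rank ker ∂_2 − rank ∂_3 = (12 − 12) − 0 = 0, and there is no ∂_3, so H_2 = 0.

H_0 = Z,  H_1 = Z/2Z,  H_2 = 0.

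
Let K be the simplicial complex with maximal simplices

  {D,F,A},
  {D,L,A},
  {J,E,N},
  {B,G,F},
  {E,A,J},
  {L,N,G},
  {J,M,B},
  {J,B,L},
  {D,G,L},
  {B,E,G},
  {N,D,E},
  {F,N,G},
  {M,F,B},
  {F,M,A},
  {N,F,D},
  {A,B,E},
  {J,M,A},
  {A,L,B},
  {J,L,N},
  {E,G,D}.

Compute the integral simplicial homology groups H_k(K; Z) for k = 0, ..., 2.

H_0 ≅ Z,  H_1 ≅ Z × Z/2,  H_2 = 0.

We work with the vertex ordering A < B < D < E < F < G < J < L < M < N. The simplices of K, each written with vertices in increasing order, are:

  0-simplices (10): A, B, D, E, F, G, J, L, M, N
  1-simplices (30): AB, AD, AE, AF, AJ, AL, AM, BE, BF, BG, BJ, BL, BM, DE, DF, DG, DL, DN, EG, EJ, EN, FG, FM, FN, GL, GN, JL, JM, JN, LN
  2-simplices (20): ABE, ABL, ADF, ADL, AEJ, AFM, AJM, BEG, BFG, BFM, BJL, BJM, DEG, DEN, DFN, DGL, EJN, FGN, GLN, JLN

so the chain groups are C_0 ≅ Z^10, C_1 ≅ Z^30, C_2 ≅ Z^20.

The boundary map ∂_1: C_1 → C_0 maps an edge to its endpoints' difference, ∂[p,q] = q − p. For instance
  ∂JM = M − J.
This gives a 10×30 integer matrix of rank 9; reducing to Smith normal form yields diagonal entries (1,1,1,1,1,1,1,1,1).

Boundary ∂_2: C_2 → C_1 maps a triangle to the signed sum of its edges. For instance
  ∂JLN = LN − JN + JL,
  ∂DEN = EN − DN + DE.
This gives a 30×20 integer matrix of rank 20; reducing to Smith normal form yields diagonal entries (1,1,1,1,1,1,1,1,1,1,1,1,1,1,1,1,1,1,1,2).

Computing H_k = (kernel of ∂_k) / (image of ∂_{k+1}):

  H_0: rank C_0 − rank ∂_1 = 10 − 9 = 1, and the invariant factors of ∂_1 are all 1, so H_0 ≅ Z.
  H_1: rank ker ∂_1 − rank ∂_2 = (30 − 9) − 20 = 1, and ∂_2 has invariant factor 2 > 1, so H_1 ≅ Z × Z/2.
  H_2: rank ker ∂_2 − rank ∂_3 = (20 − 20) − 0 = 0, and there is no ∂_3, so H_2 ≅ 0.

As a check, the Euler characteristic is 10 − 30 + 20 = 0, which agrees with 1 − 1 + 0 = 0.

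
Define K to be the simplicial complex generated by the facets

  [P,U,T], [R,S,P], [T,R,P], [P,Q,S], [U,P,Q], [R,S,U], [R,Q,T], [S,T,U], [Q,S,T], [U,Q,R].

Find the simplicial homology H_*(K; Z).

Order the vertices as P < Q < R < S < T < U. Listing each simplex with vertices in this order, K has dimension 2 with simplices:

  0-simplices (6): P, Q, R, S, T, U
  1-simplices (15): PQ, PR, PS, PT, PU, QR, QS, QT, QU, RS, RT, RU, ST, SU, TU
  2-simplices (10): PQS, PQU, PRS, PRT, PTU, QRT, QRU, QST, RSU, STU

so the chain groups are C_0 ≅ Z^6, C_1 ≅ Z^15, C_2 ≅ Z^10.

The boundary map ∂_1: C_1 → C_0 is given by ∂[p,q] = [q] − [p].
This gives a 6×15 integer matrix of rank 5; reducing to Smith normal form yields diagonal entries (1,1,1,1,1).

∂_2: C_2 → C_1 sends each 2-simplex [p,q,r] to [q,r] − [p,r] + [p,q]. For instance
  ∂QRU = RU − QU + QR,
  ∂PTU = TU − PU + PT.
The resulting 15×10 matrix has rank 10, and its Smith normal form has invariant factors (1,1,1,1,1,1,1,1,1,2).

Computing H_k = (kernel of ∂_k) / (image of ∂_{k+1}):

  H_0: rank C_0 − rank ∂_1 = 6 − 5 = 1, and the invariant factors of ∂_1 are all 1, so H_0 ≅ Z.
  H_1: rank ker ∂_1 − rank ∂_2 = (15 − 5) − 10 = 0, and ∂_2 has invariant factor 2 > 1, so H_1 ≅ Z_2.
  H_2: rank ker ∂_2 − rank ∂_3 = (10 − 10) − 0 = 0, and there is no ∂_3, so H_2 ≅ 0.

(K is a triangulation of the real projective plane RP^2.)

H_0 = Z,  H_1 = Z_2,  H_2 = 0.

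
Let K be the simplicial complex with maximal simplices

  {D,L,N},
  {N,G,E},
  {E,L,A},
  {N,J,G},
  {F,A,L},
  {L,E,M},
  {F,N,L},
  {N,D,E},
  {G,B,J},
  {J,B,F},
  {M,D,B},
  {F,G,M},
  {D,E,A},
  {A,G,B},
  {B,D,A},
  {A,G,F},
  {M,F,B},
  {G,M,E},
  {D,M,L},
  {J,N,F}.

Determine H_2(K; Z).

We work with the vertex ordering A < B < D < E < F < G < J < L < M < N. The simplices of K, each written with vertices in increasing order, are:

  0-simplices (10): A, B, D, E, F, G, J, L, M, N
  1-simplices (30): AB, AD, AE, AF, AG, AL, BD, BF, BG, BJ, BM, DE, DL, DM, DN, EG, EL, EM, EN, FG, FJ, FL, FM, FN, GJ, GM, GN, JN, LM, LN
  2-simplices (20): ABD, ABG, ADE, AEL, AFG, AFL, BDM, BFJ, BFM, BGJ, DEN, DLM, DLN, EGM, EGN, ELM, FGM, FJN, FLN, GJN

giving chain groups C_0 ≅ Z^10, C_1 ≅ Z^30, C_2 ≅ Z^20.

Boundary ∂_1: C_1 → C_0 sends each edge [p,q] (with p < q) to q − p. For instance
  ∂EN = N − E.
This gives a 10×30 integer matrix of rank 9; reducing to Smith normal form yields diagonal entries (1,1,1,1,1,1,1,1,1).

The boundary map ∂_2: C_2 → C_1 acts by ∂[p,q,r] = [q,r] − [p,r] + [p,q]. For instance
  ∂BGJ = GJ − BJ + BG,
  ∂AEL = EL − AL + AE.
This gives a 30×20 integer matrix of rank 20; reducing to Smith normal form yields diagonal entries (1,1,1,1,1,1,1,1,1,1,1,1,1,1,1,1,1,1,1,2).

Reading off H_k = ker ∂_k / im ∂_{k+1}:

  H_2: rank ker ∂_2 − rank ∂_3 = (20 − 20) − 0 = 0, and there is no ∂_3, so H_2 ≅ 0.

H_2 ≅ 0.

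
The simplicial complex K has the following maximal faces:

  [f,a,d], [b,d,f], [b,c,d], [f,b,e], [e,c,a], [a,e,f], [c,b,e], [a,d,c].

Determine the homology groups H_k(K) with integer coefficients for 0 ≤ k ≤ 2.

K has 6 vertices, 12 edges, 8 triangles.
rank ∂_0 = 0, rank ∂_1 = 5 ⇒ b_0 = 6 − 0 − 5 = 1; all invariant factors of ∂_1 are 1 so no torsion. So H_0 ≅ Z.
rank ∂_1 = 5, rank ∂_2 = 7 ⇒ b_1 = 12 − 5 − 7 = 0; all invariant factors of ∂_2 are 1 so no torsion. So H_1 ≅ 0.
rank ∂_2 = 7, rank ∂_3 = 0 ⇒ b_2 = 8 − 7 − 0 = 1. So H_2 ≅ Z.

H_0 = Z,  H_1 = 0,  H_2 = Z.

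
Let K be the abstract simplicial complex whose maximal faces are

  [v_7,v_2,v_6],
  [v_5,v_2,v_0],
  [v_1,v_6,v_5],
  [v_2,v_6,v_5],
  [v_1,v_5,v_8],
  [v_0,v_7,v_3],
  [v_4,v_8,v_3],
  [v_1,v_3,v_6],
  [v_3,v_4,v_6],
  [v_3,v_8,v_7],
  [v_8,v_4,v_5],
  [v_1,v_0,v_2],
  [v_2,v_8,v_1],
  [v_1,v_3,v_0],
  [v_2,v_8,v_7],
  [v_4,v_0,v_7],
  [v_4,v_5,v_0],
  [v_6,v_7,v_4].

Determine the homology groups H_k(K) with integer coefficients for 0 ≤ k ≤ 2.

H_0 ≅ Z,  H_1 ≅ Z ⊕ Z/2Z,  H_2 = 0.

We work with the vertex ordering v_0 < v_1 < v_2 < v_3 < v_4 < v_5 < v_6 < v_7 < v_8. The simplices of K, each written with vertices in increasing order, are:

  0-simplices (9): [v_0], [v_1], [v_2], [v_3], [v_4], [v_5], [v_6], [v_7], [v_8]
  1-simplices (27): (27 of them)
  2-simplices (18): (18 of them)

so the chain groups are C_0 ≅ Z^9, C_1 ≅ Z^27, C_2 ≅ Z^18.

∂_1: C_1 → C_0 maps an edge to its endpoints' difference, ∂[p,q] = q − p. For instance
  ∂[v_4,v_8] = [v_8] − [v_4].
The 9×27 boundary matrix has rank 8 and Smith normal form diag(1,1,1,1,1,1,1,1).

Boundary ∂_2: C_2 → C_1 sends each 2-simplex [p,q,r] to [q,r] − [p,r] + [p,q]. For instance
  ∂[v_3,v_7,v_8] = [v_7,v_8] − [v_3,v_8] + [v_3,v_7],
  ∂[v_3,v_4,v_8] = [v_4,v_8] − [v_3,v_8] + [v_3,v_4].
This gives a 27×18 integer matrix of rank 18; reducing to Smith normal form yields diagonal entries (1,1,1,1,1,1,1,1,1,1,1,1,1,1,1,1,1,2).

From H_k ≅ ker(∂_k) / im(∂_{k+1}) we obtain:

  H_0: rank C_0 − rank ∂_1 = 9 − 8 = 1, and the invariant factors of ∂_1 are all 1, so H_0 = Z.
  H_1: rank ker ∂_1 − rank ∂_2 = (27 − 8) − 18 = 1, and ∂_2 has invariant factor 2 > 1, so H_1 = Z ⊕ Z/2Z.
  H_2: rank ker ∂_2 − rank ∂_3 = (18 − 18) − 0 = 0, and there is no ∂_3, so H_2 = 0.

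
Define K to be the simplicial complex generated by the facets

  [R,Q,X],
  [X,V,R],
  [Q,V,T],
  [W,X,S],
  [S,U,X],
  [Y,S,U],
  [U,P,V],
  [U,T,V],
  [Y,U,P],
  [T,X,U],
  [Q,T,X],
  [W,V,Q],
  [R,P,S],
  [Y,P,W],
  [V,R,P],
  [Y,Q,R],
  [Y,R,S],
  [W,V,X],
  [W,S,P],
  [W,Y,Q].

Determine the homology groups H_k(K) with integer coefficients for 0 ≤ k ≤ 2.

Take the total order P < Q < R < S < T < U < V < W < X < Y on the vertex set. Then K (dimension 2) consists of the simplices:

  0-simplices (10): P, Q, R, S, T, U, V, W, X, Y
  1-simplices (30): PR, PS, PU, PV, PW, PY, QR, QT, QV, QW, QX, QY, RS, RV, RX, RY, SU, SW, SX, SY, TU, TV, TX, UV, UX, UY, VW, VX, WX, WY
  2-simplices (20): PRS, PRV, PSW, PUV, PUY, PWY, QRX, QRY, QTV, QTX, QVW, QWY, RSY, RVX, SUX, SUY, SWX, TUV, TUX, VWX

so the chain groups are C_0 ≅ Z^10, C_1 ≅ Z^30, C_2 ≅ Z^20.

∂_1: C_1 → C_0 is given by ∂[p,q] = [q] − [p]. For instance
  ∂TV = V − T.
The resulting 10×30 matrix has rank 9, and its Smith normal form has invariant factors (1,1,1,1,1,1,1,1,1).

∂_2: C_2 → C_1 acts by ∂[p,q,r] = [q,r] − [p,r] + [p,q]. For instance
  ∂TUX = UX − TX + TU,
  ∂RVX = VX − RX + RV.
As a 30×20 matrix over Z this has rank 20, with invariant factors (1,1,1,1,1,1,1,1,1,1,1,1,1,1,1,1,1,1,1,2).

From H_k ≅ ker(∂_k) / im(∂_{k+1}) we obtain:

  H_0: rank C_0 − rank ∂_1 = 10 − 9 = 1, and the invariant factors of ∂_1 are all 1, so H_0 ≅ Z.
  H_1: rank ker ∂_1 − rank ∂_2 = (30 − 9) − 20 = 1, and ∂_2 has invariant factor 2 > 1, so H_1 ≅ Z × Z/2.
  H_2: rank ker ∂_2 − rank ∂_3 = (20 − 20) − 0 = 0, and there is no ∂_3, so H_2 ≅ 0.

As a check, the Euler characteristic is 10 − 30 + 20 = 0, which agrees with 1 − 1 + 0 = 0.

H_0 ≅ Z,  H_1 ≅ Z × Z/2,  H_2 = 0.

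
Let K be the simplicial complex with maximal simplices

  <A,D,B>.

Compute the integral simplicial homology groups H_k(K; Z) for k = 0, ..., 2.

Order the vertices as A < B < D. Listing each simplex with vertices in this order, K has dimension 2 with simplices:

  0-simplices (3): A, B, D
  1-simplices (3): AB, AD, BD
  2-simplices (1): ABD

Hence C_0 ≅ Z^3, C_1 ≅ Z^3, C_2 ≅ Z^1.

Boundary ∂_1: C_1 → C_0 sends each edge [p,q] (with p < q) to q − p. For instance
  ∂AD = D − A.
As a 3×3 matrix over Z this has rank 2, with invariant factors (1,1).

∂_2: C_2 → C_1 sends each 2-simplex [p,q,r] to [q,r] − [p,r] + [p,q]. For instance
  ∂ABD = BD − AD + AB.
The 3×1 boundary matrix has rank 1 and Smith normal form diag(1).

Reading off H_k = ker ∂_k / im ∂_{k+1}:

  H_0: rank C_0 − rank ∂_1 = 3 − 2 = 1, and the invariant factors of ∂_1 are all 1, so H_0 ≅ Z.
  H_1: rank ker ∂_1 − rank ∂_2 = (3 − 2) − 1 = 0, and the invariant factors of ∂_2 are all 1, so H_1 ≅ 0.
  H_2: rank ker ∂_2 − rank ∂_3 = (1 − 1) − 0 = 0, and there is no ∂_3, so H_2 ≅ 0.

H_0 ≅ Z,  H_1 = 0,  H_2 = 0.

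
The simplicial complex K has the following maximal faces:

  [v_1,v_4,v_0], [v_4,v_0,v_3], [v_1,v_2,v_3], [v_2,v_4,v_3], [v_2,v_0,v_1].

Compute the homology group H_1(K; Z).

Order the vertices as v_0 < v_1 < v_2 < v_3 < v_4. Listing each simplex with vertices in this order, K has dimension 2 with simplices:

  0-simplices (5): [v_0], [v_1], [v_2], [v_3], [v_4]
  1-simplices (10): [v_0,v_1], [v_0,v_2], [v_0,v_3], [v_0,v_4], [v_1,v_2], [v_1,v_3], [v_1,v_4], [v_2,v_3], [v_2,v_4], [v_3,v_4]
  2-simplices (5): [v_0,v_1,v_2], [v_0,v_1,v_4], [v_0,v_3,v_4], [v_1,v_2,v_3], [v_2,v_3,v_4]

so the chain groups are C_0 ≅ Z^5, C_1 ≅ Z^10, C_2 ≅ Z^5.

The boundary map ∂_1: C_1 → C_0 sends each edge [p,q] (with p < q) to q − p. For instance
  ∂[v_0,v_3] = [v_3] − [v_0].
As a 5×10 matrix over Z this has rank 4, with invariant factors (1,1,1,1).

Boundary ∂_2: C_2 → C_1 acts by ∂[p,q,r] = [q,r] − [p,r] + [p,q]. For instance
  ∂[v_0,v_1,v_4] = [v_1,v_4] − [v_0,v_4] + [v_0,v_1],
  ∂[v_1,v_2,v_3] = [v_2,v_3] − [v_1,v_3] + [v_1,v_2].
This gives a 10×5 integer matrix of rank 5; reducing to Smith normal form yields diagonal entries (1,1,1,1,1).

From H_k ≅ ker(∂_k) / im(∂_{k+1}) we obtain:

  H_1: rank ker ∂_1 − rank ∂_2 = (10 − 4) − 5 = 1, and the invariant factors of ∂_2 are all 1, so H_1 ≅ Z.

H_1 = Z.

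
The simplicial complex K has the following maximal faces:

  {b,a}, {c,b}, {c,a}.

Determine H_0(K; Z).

Take the total order a < b < c on the vertex set. Then K (dimension 1) consists of the simplices:

  0-simplices (3): a, b, c
  1-simplices (3): ab, ac, bc

so the chain groups are C_0 ≅ Z^3, C_1 ≅ Z^3.

The boundary map ∂_1: C_1 → C_0 is given by ∂[p,q] = [q] − [p]. For instance
  ∂ab = b − a.
As a 3×3 matrix over Z this has rank 2, with invariant factors (1,1).

Reading off H_k = ker ∂_k / im ∂_{k+1}:

  H_0: rank C_0 − rank ∂_1 = 3 − 2 = 1, and the invariant factors of ∂_1 are all 1, so H_0 ≅ Z.

H_0 = Z.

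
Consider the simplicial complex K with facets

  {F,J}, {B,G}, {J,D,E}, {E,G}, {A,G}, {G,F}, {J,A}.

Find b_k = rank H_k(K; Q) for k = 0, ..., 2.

b_0 = 1, b_1 = 2, b_2 = 0.

Order the vertices as A < B < D < E < F < G < J. Listing each simplex with vertices in this order, K has dimension 2 with simplices:

  0-simplices (7): A, B, D, E, F, G, J
  1-simplices (9): AG, AJ, BG, DE, DJ, EG, EJ, FG, FJ
  2-simplices (1): DEJ

so the chain groups are C_0 ≅ Z^7, C_1 ≅ Z^9, C_2 ≅ Z^1.

Boundary ∂_1: C_1 → C_0 maps an edge to its endpoints' difference, ∂[p,q] = q − p.
The 7×9 boundary matrix has rank 6 and Smith normal form diag(1,1,1,1,1,1).

∂_2: C_2 → C_1 maps a triangle to the signed sum of its edges. For instance
  ∂DEJ = EJ − DJ + DE.
The resulting 9×1 matrix has rank 1, and its Smith normal form has invariant factors (1).

From H_k ≅ ker(∂_k) / im(∂_{k+1}) we obtain:

  H_0: rank C_0 − rank ∂_1 = 7 − 6 = 1, and the invariant factors of ∂_1 are all 1, so H_0 ≅ Z.
  H_1: rank ker ∂_1 − rank ∂_2 = (9 − 6) − 1 = 2, and the invariant factors of ∂_2 are all 1, so H_1 ≅ Z^2.
  H_2: rank ker ∂_2 − rank ∂_3 = (1 − 1) − 0 = 0, and there is no ∂_3, so H_2 ≅ 0.

Hence the Betti numbers are b_0 = 1, b_1 = 2, b_2 = 0.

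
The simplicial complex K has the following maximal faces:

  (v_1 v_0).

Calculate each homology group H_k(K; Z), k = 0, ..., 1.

Take the total order v_0 < v_1 on the vertex set. Then K (dimension 1) consists of the simplices:

  0-simplices (2): [v_0], [v_1]
  1-simplices (1): [v_0,v_1]

Hence C_0 ≅ Z^2, C_1 ≅ Z^1.

Boundary ∂_1: C_1 → C_0 sends each edge [p,q] (with p < q) to q − p. For instance
  ∂[v_0,v_1] = [v_1] − [v_0].
As a 2×1 matrix over Z this has rank 1, with invariant factors (1).

Computing H_k = (kernel of ∂_k) / (image of ∂_{k+1}):

  H_0: rank C_0 − rank ∂_1 = 2 − 1 = 1, and the invariant factors of ∂_1 are all 1, so H_0 = Z.
  H_1: rank ker ∂_1 − rank ∂_2 = (1 − 1) − 0 = 0, and there is no ∂_2, so H_1 = 0.

H_0 = Z,  H_1 = 0.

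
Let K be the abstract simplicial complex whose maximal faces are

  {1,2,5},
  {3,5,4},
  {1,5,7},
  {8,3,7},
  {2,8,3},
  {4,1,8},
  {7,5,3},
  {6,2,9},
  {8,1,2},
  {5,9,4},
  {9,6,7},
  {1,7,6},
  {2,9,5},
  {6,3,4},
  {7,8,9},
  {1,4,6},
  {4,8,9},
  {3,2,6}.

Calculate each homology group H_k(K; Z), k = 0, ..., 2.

Take the total order 1 < 2 < 3 < 4 < 5 < 6 < 7 < 8 < 9 on the vertex set. Then K (dimension 2) consists of the simplices:

  0-simplices (9): [1], [2], [3], [4], [5], [6], [7], [8], [9]
  1-simplices (27): (27 of them)
  2-simplices (18): [1,2,5], [1,2,8], [1,4,6], [1,4,8], [1,5,7], [1,6,7], [2,3,6], [2,3,8], [2,5,9], [2,6,9], [3,4,5], [3,4,6], [3,5,7], [3,7,8], [4,5,9], [4,8,9], [6,7,9], [7,8,9]

Hence C_0 ≅ Z^9, C_1 ≅ Z^27, C_2 ≅ Z^18.

∂_1: C_1 → C_0 is given by ∂[p,q] = [q] − [p]. For instance
  ∂[8,9] = [9] − [8].
The 9×27 boundary matrix has rank 8 and Smith normal form diag(1,1,1,1,1,1,1,1).

The boundary map ∂_2: C_2 → C_1 acts by ∂[p,q,r] = [q,r] − [p,r] + [p,q]. For instance
  ∂[6,7,9] = [7,9] − [6,9] + [6,7],
  ∂[4,5,9] = [5,9] − [4,9] + [4,5].
The resulting 27×18 matrix has rank 17, and its Smith normal form has invariant factors (1,1,1,1,1,1,1,1,1,1,1,1,1,1,1,1,1).

Reading off H_k = ker ∂_k / im ∂_{k+1}:

  H_0: rank C_0 − rank ∂_1 = 9 − 8 = 1, and the invariant factors of ∂_1 are all 1, so H_0 = Z.
  H_1: rank ker ∂_1 − rank ∂_2 = (27 − 8) − 17 = 2, and the invariant factors of ∂_2 are all 1, so H_1 = Z^2.
  H_2: rank ker ∂_2 − rank ∂_3 = (18 − 17) − 0 = 1, and there is no ∂_3, so H_2 = Z.

H_0 ≅ Z,  H_1 ≅ Z^2,  H_2 ≅ Z.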